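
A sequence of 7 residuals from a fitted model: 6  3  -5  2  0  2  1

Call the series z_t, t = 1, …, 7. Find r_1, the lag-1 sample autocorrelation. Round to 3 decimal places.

-0.137

Mean z̄ = (6 + 3 − 5 + 2 + 0 + 2 + 1)/7 = 1.2857
Deviations from mean: 4.7143, 1.7143, -6.2857, 0.7143, -1.2857, 0.7143, -0.2857
Numerator Σ_{t=1}^{6}(z_t−z̄)(z_{t+1}−z̄) = -9.2245
Denominator Σ(z_t−z̄)² = 67.4286
r_1 = -9.2245 / 67.4286 = -0.137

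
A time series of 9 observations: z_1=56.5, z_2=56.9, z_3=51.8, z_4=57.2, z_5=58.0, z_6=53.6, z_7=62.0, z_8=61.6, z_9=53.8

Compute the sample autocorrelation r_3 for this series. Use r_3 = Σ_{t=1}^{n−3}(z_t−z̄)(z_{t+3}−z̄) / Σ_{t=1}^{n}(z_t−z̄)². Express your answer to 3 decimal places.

Mean z̄ = (56.5 + 56.9 + 51.8 + 57.2 + 58.0 + 53.6 + 62.0 + 61.6 + 53.8)/9 = 56.8222
Σ(z_t−z̄)(z_{t+3}−z̄) = (-0.1217) + (0.0916) + (16.1827) + (1.9560) + (5.6272) + (9.7383) = 33.4741
Denominator Σ(z_t−z̄)² = 96.0156
r_3 = 33.4741 / 96.0156 = 0.349

0.349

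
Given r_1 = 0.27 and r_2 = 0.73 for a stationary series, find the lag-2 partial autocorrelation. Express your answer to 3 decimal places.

0.709

φ_{22} = (r_2 − r_1²) / (1 − r_1²)
r_1² = (0.27)² = 0.0729
Numerator = 0.73 − 0.0729 = 0.6571; denominator = 1 − 0.0729 = 0.9271
φ_{22} = 0.6571 / 0.9271 = 0.709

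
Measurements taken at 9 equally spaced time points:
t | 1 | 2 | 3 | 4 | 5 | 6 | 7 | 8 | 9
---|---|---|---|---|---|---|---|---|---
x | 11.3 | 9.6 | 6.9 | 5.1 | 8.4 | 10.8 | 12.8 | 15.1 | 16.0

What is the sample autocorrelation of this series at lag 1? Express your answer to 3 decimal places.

Mean x̄ = (11.3 + 9.6 + 6.9 + 5.1 + 8.4 + 10.8 + 12.8 + 15.1 + 16.0)/9 = 10.6667
Numerator Σ_{t=1}^{8}(x_t−x̄)(x_{t+1}−x̄) = 70.0122
Denominator Σ(x_t−x̄)² = 104.5200
r_1 = 70.0122 / 104.5200 = 0.670

0.670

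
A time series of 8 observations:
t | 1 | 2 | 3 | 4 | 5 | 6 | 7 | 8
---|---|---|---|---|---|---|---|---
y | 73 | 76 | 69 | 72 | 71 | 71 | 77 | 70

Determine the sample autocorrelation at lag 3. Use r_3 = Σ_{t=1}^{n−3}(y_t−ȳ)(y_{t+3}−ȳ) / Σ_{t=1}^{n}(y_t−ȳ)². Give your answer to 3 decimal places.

0.017

Mean ȳ = (73 + 76 + 69 + 72 + 71 + 71 + 77 + 70)/8 = 72.3750
Deviations from mean: 0.6250, 3.6250, -3.3750, -0.3750, -1.3750, -1.3750, 4.6250, -2.3750
Σ(y_t−ȳ)(y_{t+3}−ȳ) = (-0.2344) + (-4.9844) + (4.6406) + (-1.7344) + (3.2656) = 0.9531
Denominator Σ(y_t−ȳ)² = 55.8750
r_3 = 0.9531 / 55.8750 = 0.017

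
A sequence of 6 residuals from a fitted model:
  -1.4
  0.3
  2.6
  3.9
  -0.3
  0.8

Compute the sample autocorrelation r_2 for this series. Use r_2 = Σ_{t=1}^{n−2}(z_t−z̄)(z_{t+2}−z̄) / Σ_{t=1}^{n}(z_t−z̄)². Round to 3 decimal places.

Mean z̄ = (-1.4 + 0.3 + 2.6 + 3.9 − 0.3 + 0.8)/6 = 0.9833
Deviations from mean: -2.3833, -0.6833, 1.6167, 2.9167, -1.2833, -0.1833
Σ(z_t−z̄)(z_{t+2}−z̄) = (-3.8531) + (-1.9931) + (-2.0747) + (-0.5347) = -8.4556
Denominator Σ(z_t−z̄)² = 18.9483
r_2 = -8.4556 / 18.9483 = -0.446

-0.446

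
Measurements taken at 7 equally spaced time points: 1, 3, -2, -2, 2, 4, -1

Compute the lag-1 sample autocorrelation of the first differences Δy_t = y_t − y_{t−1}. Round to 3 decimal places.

First differences Δy: 2, -5, 0, 4, 2, -5
Mean of differences = -0.3333
Numerator Σ(Δy_t−Δȳ)(Δy_{t+1}−Δȳ) = -11.7778
Denominator Σ(Δy_t−Δȳ)² = 73.3333
r_1(Δy) = -11.7778 / 73.3333 = -0.161

-0.161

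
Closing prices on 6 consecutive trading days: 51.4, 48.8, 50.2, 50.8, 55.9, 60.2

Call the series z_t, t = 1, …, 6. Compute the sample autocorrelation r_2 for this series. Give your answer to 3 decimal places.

Mean z̄ = (51.4 + 48.8 + 50.2 + 50.8 + 55.9 + 60.2)/6 = 52.8833
Deviations from mean: -1.4833, -4.0833, -2.6833, -2.0833, 3.0167, 7.3167
Σ(z_t−z̄)(z_{t+2}−z̄) = (3.9803) + (8.5069) + (-8.0947) + (-15.2431) = -10.8506
Denominator Σ(z_t−z̄)² = 93.0483
r_2 = -10.8506 / 93.0483 = -0.117

-0.117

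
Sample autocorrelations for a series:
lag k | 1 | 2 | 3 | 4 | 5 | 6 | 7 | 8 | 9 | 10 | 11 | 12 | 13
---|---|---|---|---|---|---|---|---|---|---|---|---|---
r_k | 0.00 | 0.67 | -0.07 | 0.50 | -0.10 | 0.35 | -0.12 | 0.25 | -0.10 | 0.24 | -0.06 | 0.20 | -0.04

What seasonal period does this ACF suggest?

The largest autocorrelation is r_2 = 0.67, with weaker echoes at lags 4 (0.50), 6 (0.35), 8 (0.25), 10 (0.24) and 12 (0.20); the remaining lags stay at or below 0.00.
The dominant spike at lag 2 indicates a seasonal period of 2.

2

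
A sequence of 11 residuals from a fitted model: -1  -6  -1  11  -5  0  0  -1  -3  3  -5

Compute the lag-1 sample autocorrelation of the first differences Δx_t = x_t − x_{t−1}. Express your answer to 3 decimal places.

First differences Δx: -5, 5, 12, -16, 5, 0, -1, -2, 6, -8
Mean of differences = -0.4000
Numerator Σ(Δx_t−Δx̄)(Δx_{t+1}−Δx̄) = -291.5600
Denominator Σ(Δx_t−Δx̄)² = 578.4000
r_1(Δx) = -291.5600 / 578.4000 = -0.504

-0.504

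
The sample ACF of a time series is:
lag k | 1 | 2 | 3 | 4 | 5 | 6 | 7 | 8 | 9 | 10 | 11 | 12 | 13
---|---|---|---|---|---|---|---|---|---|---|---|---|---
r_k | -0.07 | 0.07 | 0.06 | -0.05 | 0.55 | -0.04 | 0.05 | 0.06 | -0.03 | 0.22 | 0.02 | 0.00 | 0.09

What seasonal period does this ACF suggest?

The largest autocorrelation is r_5 = 0.55, with a weaker echo at lag 10 (0.22); the remaining lags stay at or below 0.09.
The dominant spike at lag 5 indicates a seasonal period of 5.

5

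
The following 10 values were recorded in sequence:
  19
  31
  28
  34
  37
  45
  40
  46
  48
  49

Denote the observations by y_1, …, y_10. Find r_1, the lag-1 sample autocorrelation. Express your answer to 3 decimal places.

Mean ȳ = (19 + 31 + 28 + 34 + 37 + 45 + 40 + 46 + 48 + 49)/10 = 37.7000
Numerator Σ_{t=1}^{9}(y_t−ȳ)(y_{t+1}−ȳ) = 461.4100
Denominator Σ(y_t−ȳ)² = 864.1000
r_1 = 461.4100 / 864.1000 = 0.534

0.534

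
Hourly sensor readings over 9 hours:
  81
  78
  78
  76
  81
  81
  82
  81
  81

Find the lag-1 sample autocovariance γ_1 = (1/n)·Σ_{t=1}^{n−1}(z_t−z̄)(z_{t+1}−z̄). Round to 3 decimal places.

Mean z̄ = (81 + 78 + 78 + 76 + 81 + 81 + 82 + 81 + 81)/9 = 79.8889
Σ_{t=1}^{8}(z_t−z̄)(z_{t+1}−z̄) = 11.6543
γ_1 = 11.6543 / 9 = 1.295

1.295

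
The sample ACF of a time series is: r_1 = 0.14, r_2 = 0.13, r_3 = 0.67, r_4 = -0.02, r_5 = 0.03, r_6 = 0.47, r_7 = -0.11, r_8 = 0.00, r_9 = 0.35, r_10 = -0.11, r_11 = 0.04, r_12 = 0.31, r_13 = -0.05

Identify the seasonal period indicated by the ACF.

3

The largest autocorrelation is r_3 = 0.67, with weaker echoes at lags 6 (0.47), 9 (0.35) and 12 (0.31); the remaining lags stay at or below 0.14.
The dominant spike at lag 3 indicates a seasonal period of 3.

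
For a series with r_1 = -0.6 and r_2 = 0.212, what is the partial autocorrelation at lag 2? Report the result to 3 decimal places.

φ_{22} = (r_2 − r_1²) / (1 − r_1²)
r_1² = (-0.6)² = 0.36
Numerator = 0.212 − 0.3600 = -0.1480; denominator = 1 − 0.3600 = 0.6400
φ_{22} = -0.1480 / 0.6400 = -0.231

-0.231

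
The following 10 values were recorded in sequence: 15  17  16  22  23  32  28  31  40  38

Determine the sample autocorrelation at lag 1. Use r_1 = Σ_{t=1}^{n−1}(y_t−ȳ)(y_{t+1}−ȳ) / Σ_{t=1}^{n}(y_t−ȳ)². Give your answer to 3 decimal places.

Mean ȳ = (15 + 17 + 16 + 22 + 23 + 32 + 28 + 31 + 40 + 38)/10 = 26.2000
Numerator Σ_{t=1}^{9}(y_t−ȳ)(y_{t+1}−ȳ) = 482.7600
Denominator Σ(y_t−ȳ)² = 731.6000
r_1 = 482.7600 / 731.6000 = 0.660

0.660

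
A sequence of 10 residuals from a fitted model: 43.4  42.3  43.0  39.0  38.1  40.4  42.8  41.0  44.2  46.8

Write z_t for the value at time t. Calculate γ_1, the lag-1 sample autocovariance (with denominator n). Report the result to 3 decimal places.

Mean z̄ = (43.4 + 42.3 + 43.0 + 39.0 + 38.1 + 40.4 + 42.8 + 41.0 + 44.2 + 46.8)/10 = 42.1000
Σ_{t=1}^{9}(z_t−z̄)(z_{t+1}−z̄) = 22.4500
γ_1 = 22.4500 / 10 = 2.245

2.245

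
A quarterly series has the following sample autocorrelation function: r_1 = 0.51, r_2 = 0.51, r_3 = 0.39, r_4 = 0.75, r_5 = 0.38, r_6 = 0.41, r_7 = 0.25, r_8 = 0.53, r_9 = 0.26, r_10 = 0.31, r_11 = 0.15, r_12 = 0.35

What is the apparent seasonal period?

4

The largest autocorrelation is r_4 = 0.75, with a weaker echo at lag 8 (0.53); the remaining lags stay at or below 0.51.
The dominant spike at lag 4 indicates a seasonal period of 4.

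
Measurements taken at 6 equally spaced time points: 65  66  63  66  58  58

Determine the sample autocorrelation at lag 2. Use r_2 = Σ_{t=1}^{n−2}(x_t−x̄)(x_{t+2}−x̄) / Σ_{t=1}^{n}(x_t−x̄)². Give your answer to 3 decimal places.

-0.073

Mean x̄ = (65 + 66 + 63 + 66 + 58 + 58)/6 = 62.6667
Numerator Σ_{t=1}^{4}(x_t−x̄)(x_{t+2}−x̄) = -5.2222
Denominator Σ(x_t−x̄)² = 71.3333
r_2 = -5.2222 / 71.3333 = -0.073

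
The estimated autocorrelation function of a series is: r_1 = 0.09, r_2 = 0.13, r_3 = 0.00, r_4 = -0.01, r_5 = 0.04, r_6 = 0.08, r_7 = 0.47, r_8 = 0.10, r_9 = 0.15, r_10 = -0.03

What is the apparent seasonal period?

The largest autocorrelation is r_7 = 0.47; the remaining lags stay at or below 0.15.
The dominant spike at lag 7 indicates a seasonal period of 7.

7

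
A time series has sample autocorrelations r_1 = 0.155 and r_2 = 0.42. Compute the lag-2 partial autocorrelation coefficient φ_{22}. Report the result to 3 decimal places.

0.406

φ_{22} = (r_2 − r_1²) / (1 − r_1²)
r_1² = (0.155)² = 0.024025
Numerator = 0.42 − 0.0240 = 0.3960; denominator = 1 − 0.0240 = 0.9760
φ_{22} = 0.3960 / 0.9760 = 0.406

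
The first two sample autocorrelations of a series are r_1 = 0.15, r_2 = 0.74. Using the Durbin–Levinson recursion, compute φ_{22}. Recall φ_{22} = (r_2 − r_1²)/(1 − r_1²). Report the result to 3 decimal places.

φ_{22} = (r_2 − r_1²) / (1 − r_1²)
r_1² = (0.15)² = 0.0225
Numerator = 0.74 − 0.0225 = 0.7175; denominator = 1 − 0.0225 = 0.9775
φ_{22} = 0.7175 / 0.9775 = 0.734

0.734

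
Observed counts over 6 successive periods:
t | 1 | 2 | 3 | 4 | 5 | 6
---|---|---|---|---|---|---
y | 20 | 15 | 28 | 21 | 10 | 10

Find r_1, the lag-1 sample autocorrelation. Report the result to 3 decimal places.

Mean ȳ = (20 + 15 + 28 + 21 + 10 + 10)/6 = 17.3333
Σ(y_t−ȳ)(y_{t+1}−ȳ) = (-6.2222) + (-24.8889) + (39.1111) + (-26.8889) + (53.7778) = 34.8889
Denominator Σ(y_t−ȳ)² = 247.3333
r_1 = 34.8889 / 247.3333 = 0.141

0.141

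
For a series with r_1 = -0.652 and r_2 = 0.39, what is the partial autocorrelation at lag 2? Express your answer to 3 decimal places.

φ_{22} = (r_2 − r_1²) / (1 − r_1²)
r_1² = (-0.652)² = 0.425104
Numerator = 0.39 − 0.4251 = -0.0351; denominator = 1 − 0.4251 = 0.5749
φ_{22} = -0.0351 / 0.5749 = -0.061

-0.061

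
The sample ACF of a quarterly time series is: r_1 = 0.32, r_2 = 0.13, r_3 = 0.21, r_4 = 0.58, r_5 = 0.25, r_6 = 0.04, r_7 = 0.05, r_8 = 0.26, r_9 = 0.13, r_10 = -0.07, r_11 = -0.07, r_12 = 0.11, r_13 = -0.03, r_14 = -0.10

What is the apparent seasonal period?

4

The largest autocorrelation is r_4 = 0.58; the remaining lags stay at or below 0.32. The elevated value at lag 1 (0.32), dropping to 0.13 at lag 2, reflects decaying short-term dependence rather than seasonality.
The dominant spike at lag 4 indicates a seasonal period of 4.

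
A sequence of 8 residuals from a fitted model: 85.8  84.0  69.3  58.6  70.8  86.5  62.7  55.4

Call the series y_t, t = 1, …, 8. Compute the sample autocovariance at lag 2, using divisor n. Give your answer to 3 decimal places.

-77.492

Mean ȳ = (85.8 + 84.0 + 69.3 + 58.6 + 70.8 + 86.5 + 62.7 + 55.4)/8 = 71.6375
Deviations: 14.1625, 12.3625, -2.3375, -13.0375, -0.8375, 14.8625, -8.9375, -16.2375
Σ_{t=1}^{6}(y_t−ȳ)(y_{t+2}−ȳ) = -619.9378
γ_2 = -619.9378 / 8 = -77.492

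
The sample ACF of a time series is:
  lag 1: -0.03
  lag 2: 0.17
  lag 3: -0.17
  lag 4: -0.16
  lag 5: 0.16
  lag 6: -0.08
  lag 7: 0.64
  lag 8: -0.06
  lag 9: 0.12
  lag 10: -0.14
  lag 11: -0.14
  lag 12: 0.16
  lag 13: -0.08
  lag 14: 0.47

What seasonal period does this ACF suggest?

The largest autocorrelation is r_7 = 0.64, with a weaker echo at lag 14 (0.47); the remaining lags stay at or below 0.17.
The dominant spike at lag 7 indicates a seasonal period of 7.

7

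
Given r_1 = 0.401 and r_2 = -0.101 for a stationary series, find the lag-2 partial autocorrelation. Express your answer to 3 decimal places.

φ_{22} = (r_2 − r_1²) / (1 − r_1²)
r_1² = (0.401)² = 0.160801
Numerator = -0.101 − 0.1608 = -0.2618; denominator = 1 − 0.1608 = 0.8392
φ_{22} = -0.2618 / 0.8392 = -0.312

-0.312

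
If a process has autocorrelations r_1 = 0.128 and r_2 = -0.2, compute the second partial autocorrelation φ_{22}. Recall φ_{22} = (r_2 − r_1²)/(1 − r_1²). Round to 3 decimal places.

-0.220

φ_{22} = (r_2 − r_1²) / (1 − r_1²)
r_1² = (0.128)² = 0.016384
Numerator = -0.2 − 0.0164 = -0.2164; denominator = 1 − 0.0164 = 0.9836
φ_{22} = -0.2164 / 0.9836 = -0.220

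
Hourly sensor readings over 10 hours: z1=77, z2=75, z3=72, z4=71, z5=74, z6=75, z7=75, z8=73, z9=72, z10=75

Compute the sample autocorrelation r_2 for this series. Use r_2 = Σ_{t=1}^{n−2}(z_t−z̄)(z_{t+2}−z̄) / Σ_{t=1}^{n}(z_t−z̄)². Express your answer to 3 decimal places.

Mean z̄ = (77 + 75 + 72 + 71 + 74 + 75 + 75 + 73 + 72 + 75)/10 = 73.9000
Numerator Σ_{t=1}^{8}(z_t−z̄)(z_{t+2}−z̄) = -16.4200
Denominator Σ(z_t−z̄)² = 30.9000
r_2 = -16.4200 / 30.9000 = -0.531

-0.531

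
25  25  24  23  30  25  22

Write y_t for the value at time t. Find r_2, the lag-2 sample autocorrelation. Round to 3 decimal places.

-0.508

Mean ȳ = (25 + 25 + 24 + 23 + 30 + 25 + 22)/7 = 24.8571
Deviations from mean: 0.1429, 0.1429, -0.8571, -1.8571, 5.1429, 0.1429, -2.8571
Σ(y_t−ȳ)(y_{t+2}−ȳ) = (-0.1224) + (-0.2653) + (-4.4082) + (-0.2653) + (-14.6939) = -19.7551
Denominator Σ(y_t−ȳ)² = 38.8571
r_2 = -19.7551 / 38.8571 = -0.508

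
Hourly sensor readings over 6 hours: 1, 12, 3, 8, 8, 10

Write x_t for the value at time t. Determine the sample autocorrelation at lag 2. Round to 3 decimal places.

0.318

Mean x̄ = (1 + 12 + 3 + 8 + 8 + 10)/6 = 7.0000
Deviations from mean: -6.0000, 5.0000, -4.0000, 1.0000, 1.0000, 3.0000
Σ(x_t−x̄)(x_{t+2}−x̄) = (24.0000) + (5.0000) + (-4.0000) + (3.0000) = 28.0000
Denominator Σ(x_t−x̄)² = 88.0000
r_2 = 28.0000 / 88.0000 = 0.318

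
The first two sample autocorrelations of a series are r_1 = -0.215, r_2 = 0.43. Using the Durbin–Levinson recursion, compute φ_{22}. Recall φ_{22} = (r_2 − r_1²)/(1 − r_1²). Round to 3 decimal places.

0.402

φ_{22} = (r_2 − r_1²) / (1 − r_1²)
r_1² = (-0.215)² = 0.046225
Numerator = 0.43 − 0.0462 = 0.3838; denominator = 1 − 0.0462 = 0.9538
φ_{22} = 0.3838 / 0.9538 = 0.402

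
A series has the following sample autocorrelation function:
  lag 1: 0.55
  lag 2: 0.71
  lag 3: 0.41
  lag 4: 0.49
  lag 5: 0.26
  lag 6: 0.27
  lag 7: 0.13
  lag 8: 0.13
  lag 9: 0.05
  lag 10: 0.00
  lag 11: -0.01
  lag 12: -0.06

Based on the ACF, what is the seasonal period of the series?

The largest autocorrelation is r_2 = 0.71; the remaining lags stay at or below 0.55.
The dominant spike at lag 2 indicates a seasonal period of 2.

2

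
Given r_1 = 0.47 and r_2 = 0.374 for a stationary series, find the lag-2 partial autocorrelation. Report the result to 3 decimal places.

φ_{22} = (r_2 − r_1²) / (1 − r_1²)
r_1² = (0.47)² = 0.2209
Numerator = 0.374 − 0.2209 = 0.1531; denominator = 1 − 0.2209 = 0.7791
φ_{22} = 0.1531 / 0.7791 = 0.197

0.197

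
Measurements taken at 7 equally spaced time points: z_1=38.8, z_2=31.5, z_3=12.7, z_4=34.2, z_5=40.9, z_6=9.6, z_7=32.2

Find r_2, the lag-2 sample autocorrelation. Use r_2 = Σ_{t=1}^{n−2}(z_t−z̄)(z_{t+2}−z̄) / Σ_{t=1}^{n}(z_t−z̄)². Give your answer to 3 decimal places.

Mean z̄ = (38.8 + 31.5 + 12.7 + 34.2 + 40.9 + 9.6 + 32.2)/7 = 28.5571
Deviations from mean: 10.2429, 2.9429, -15.8571, 5.6429, 12.3429, -18.9571, 3.6429
Σ(z_t−z̄)(z_{t+2}−z̄) = (-162.4224) + (16.6061) + (-195.7224) + (-106.9724) + (44.9633) = -403.5480
Denominator Σ(z_t−z̄)² = 921.8571
r_2 = -403.5480 / 921.8571 = -0.438

-0.438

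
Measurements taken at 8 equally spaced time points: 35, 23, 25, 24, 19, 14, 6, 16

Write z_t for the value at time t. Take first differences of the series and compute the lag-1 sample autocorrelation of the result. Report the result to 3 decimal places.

-0.287

First differences Δz: -12, 2, -1, -5, -5, -8, 10
Mean of differences = -2.7143
Numerator Σ(Δz_t−Δz̄)(Δz_{t+1}−Δz̄) = -89.5102
Denominator Σ(Δz_t−Δz̄)² = 311.4286
r_1(Δz) = -89.5102 / 311.4286 = -0.287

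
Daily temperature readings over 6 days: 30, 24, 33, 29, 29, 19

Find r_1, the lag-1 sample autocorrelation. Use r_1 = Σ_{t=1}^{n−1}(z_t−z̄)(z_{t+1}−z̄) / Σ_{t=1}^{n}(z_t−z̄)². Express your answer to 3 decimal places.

-0.235

Mean z̄ = (30 + 24 + 33 + 29 + 29 + 19)/6 = 27.3333
Σ(z_t−z̄)(z_{t+1}−z̄) = (-8.8889) + (-18.8889) + (9.4444) + (2.7778) + (-13.8889) = -29.4444
Denominator Σ(z_t−z̄)² = 125.3333
r_1 = -29.4444 / 125.3333 = -0.235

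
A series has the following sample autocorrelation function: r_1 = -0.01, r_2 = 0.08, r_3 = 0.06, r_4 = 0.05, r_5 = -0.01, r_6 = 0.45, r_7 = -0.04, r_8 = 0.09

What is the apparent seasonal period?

6

The largest autocorrelation is r_6 = 0.45; the remaining lags stay at or below 0.09.
The dominant spike at lag 6 indicates a seasonal period of 6.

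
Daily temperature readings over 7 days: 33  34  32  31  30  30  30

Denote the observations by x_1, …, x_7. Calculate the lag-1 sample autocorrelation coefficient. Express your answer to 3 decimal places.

0.634

Mean x̄ = (33 + 34 + 32 + 31 + 30 + 30 + 30)/7 = 31.4286
Σ(x_t−x̄)(x_{t+1}−x̄) = (4.0408) + (1.4694) + (-0.2449) + (0.6122) + (2.0408) + (2.0408) = 9.9592
Denominator Σ(x_t−x̄)² = 15.7143
r_1 = 9.9592 / 15.7143 = 0.634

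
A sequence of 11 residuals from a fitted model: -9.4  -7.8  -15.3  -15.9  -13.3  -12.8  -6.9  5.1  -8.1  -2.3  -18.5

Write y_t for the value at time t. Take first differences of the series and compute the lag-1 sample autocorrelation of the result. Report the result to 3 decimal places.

-0.366

First differences Δy: 1.6, -7.5, -0.6, 2.6, 0.5, 5.9, 12.0, -13.2, 5.8, -16.2
Mean of differences = -0.9100
Numerator Σ(Δy_t−Δȳ)(Δy_{t+1}−Δȳ) = -258.7531
Denominator Σ(Δy_t−Δȳ)² = 707.0290
r_1(Δy) = -258.7531 / 707.0290 = -0.366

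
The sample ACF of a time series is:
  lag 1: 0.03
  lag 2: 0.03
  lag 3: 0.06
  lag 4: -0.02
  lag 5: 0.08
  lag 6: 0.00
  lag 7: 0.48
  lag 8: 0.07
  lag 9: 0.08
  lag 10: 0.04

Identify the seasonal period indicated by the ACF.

7

The largest autocorrelation is r_7 = 0.48; the remaining lags stay at or below 0.08.
The dominant spike at lag 7 indicates a seasonal period of 7.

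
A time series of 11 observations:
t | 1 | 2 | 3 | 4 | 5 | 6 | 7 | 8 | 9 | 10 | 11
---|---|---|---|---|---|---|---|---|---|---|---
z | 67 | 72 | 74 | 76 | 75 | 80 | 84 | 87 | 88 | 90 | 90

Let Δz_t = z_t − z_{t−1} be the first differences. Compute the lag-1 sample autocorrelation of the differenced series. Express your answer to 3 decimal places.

-0.075

First differences Δz: 5, 2, 2, -1, 5, 4, 3, 1, 2, 0
Mean of differences = 2.3000
Numerator Σ(Δz_t−Δz̄)(Δz_{t+1}−Δz̄) = -2.6900
Denominator Σ(Δz_t−Δz̄)² = 36.1000
r_1(Δz) = -2.6900 / 36.1000 = -0.075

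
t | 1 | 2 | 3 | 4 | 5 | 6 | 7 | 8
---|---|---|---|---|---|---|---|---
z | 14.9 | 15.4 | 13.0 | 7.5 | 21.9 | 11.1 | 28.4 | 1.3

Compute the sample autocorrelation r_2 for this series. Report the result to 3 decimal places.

0.313

Mean z̄ = (14.9 + 15.4 + 13.0 + 7.5 + 21.9 + 11.1 + 28.4 + 1.3)/8 = 14.1875
Deviations from mean: 0.7125, 1.2125, -1.1875, -6.6875, 7.7125, -3.0875, 14.2125, -12.8875
Σ(z_t−z̄)(z_{t+2}−z̄) = (-0.8461) + (-8.1086) + (-9.1586) + (20.6477) + (109.6139) + (39.7902) = 151.9384
Denominator Σ(z_t−z̄)² = 485.2088
r_2 = 151.9384 / 485.2088 = 0.313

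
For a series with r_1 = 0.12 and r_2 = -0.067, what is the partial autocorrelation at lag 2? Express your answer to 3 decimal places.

φ_{22} = (r_2 − r_1²) / (1 − r_1²)
r_1² = (0.12)² = 0.0144
Numerator = -0.067 − 0.0144 = -0.0814; denominator = 1 − 0.0144 = 0.9856
φ_{22} = -0.0814 / 0.9856 = -0.083

-0.083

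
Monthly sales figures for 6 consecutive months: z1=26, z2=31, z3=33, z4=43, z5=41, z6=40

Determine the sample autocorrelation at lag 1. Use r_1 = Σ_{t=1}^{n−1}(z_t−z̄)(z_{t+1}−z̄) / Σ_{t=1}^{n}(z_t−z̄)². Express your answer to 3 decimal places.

0.449

Mean z̄ = (26 + 31 + 33 + 43 + 41 + 40)/6 = 35.6667
Deviations from mean: -9.6667, -4.6667, -2.6667, 7.3333, 5.3333, 4.3333
Numerator Σ_{t=1}^{5}(z_t−z̄)(z_{t+1}−z̄) = 100.2222
Denominator Σ(z_t−z̄)² = 223.3333
r_1 = 100.2222 / 223.3333 = 0.449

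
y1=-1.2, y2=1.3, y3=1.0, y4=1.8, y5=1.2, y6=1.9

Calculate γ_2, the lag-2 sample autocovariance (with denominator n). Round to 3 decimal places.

Mean ȳ = (-1.2 + 1.3 + 1.0 + 1.8 + 1.2 + 1.9)/6 = 1.0000
Deviations: -2.2000, 0.3000, 0.0000, 0.8000, 0.2000, 0.9000
Σ_{t=1}^{4}(y_t−ȳ)(y_{t+2}−ȳ) = 0.9600
γ_2 = 0.9600 / 6 = 0.160

0.160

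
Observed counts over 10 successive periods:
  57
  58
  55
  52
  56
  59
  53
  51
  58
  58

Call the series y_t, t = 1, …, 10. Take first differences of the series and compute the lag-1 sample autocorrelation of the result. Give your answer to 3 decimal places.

-0.105

First differences Δy: 1, -3, -3, 4, 3, -6, -2, 7, 0
Mean of differences = 0.1111
Numerator Σ(Δy_t−Δȳ)(Δy_{t+1}−Δȳ) = -14.0123
Denominator Σ(Δy_t−Δȳ)² = 132.8889
r_1(Δy) = -14.0123 / 132.8889 = -0.105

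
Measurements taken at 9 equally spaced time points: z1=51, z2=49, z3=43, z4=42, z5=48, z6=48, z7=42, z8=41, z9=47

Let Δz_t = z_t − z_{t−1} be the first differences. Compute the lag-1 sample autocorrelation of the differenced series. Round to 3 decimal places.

First differences Δz: -2, -6, -1, 6, 0, -6, -1, 6
Mean of differences = -0.5000
Numerator Σ(Δz_t−Δz̄)(Δz_{t+1}−Δz̄) = 7.7500
Denominator Σ(Δz_t−Δz̄)² = 148.0000
r_1(Δz) = 7.7500 / 148.0000 = 0.052

0.052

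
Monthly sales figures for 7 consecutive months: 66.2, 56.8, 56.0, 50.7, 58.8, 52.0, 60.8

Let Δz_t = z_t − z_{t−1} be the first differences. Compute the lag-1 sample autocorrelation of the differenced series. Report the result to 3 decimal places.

First differences Δz: -9.4, -0.8, -5.3, 8.1, -6.8, 8.8
Mean of differences = -0.9000
Numerator Σ(Δz_t−Δz̄)(Δz_{t+1}−Δz̄) = -151.2200
Denominator Σ(Δz_t−Δz̄)² = 301.5200
r_1(Δz) = -151.2200 / 301.5200 = -0.502

-0.502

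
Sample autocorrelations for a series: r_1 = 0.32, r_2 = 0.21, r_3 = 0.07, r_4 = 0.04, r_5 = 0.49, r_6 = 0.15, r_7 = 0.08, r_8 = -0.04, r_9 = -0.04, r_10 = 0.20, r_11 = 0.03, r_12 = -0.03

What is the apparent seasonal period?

The largest autocorrelation is r_5 = 0.49; the remaining lags stay at or below 0.32. The elevated value at lag 1 (0.32), dropping to 0.21 at lag 2, reflects decaying short-term dependence rather than seasonality.
The dominant spike at lag 5 indicates a seasonal period of 5.

5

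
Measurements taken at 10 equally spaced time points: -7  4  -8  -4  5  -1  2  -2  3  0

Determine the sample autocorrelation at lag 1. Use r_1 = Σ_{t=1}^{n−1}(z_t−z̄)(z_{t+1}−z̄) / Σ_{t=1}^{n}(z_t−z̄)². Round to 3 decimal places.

-0.366

Mean z̄ = (-7 + 4 − 8 − 4 + 5 − 1 + 2 − 2 + 3 + 0)/10 = -0.8000
Numerator Σ_{t=1}^{9}(z_t−z̄)(z_{t+1}−z̄) = -66.4400
Denominator Σ(z_t−z̄)² = 181.6000
r_1 = -66.4400 / 181.6000 = -0.366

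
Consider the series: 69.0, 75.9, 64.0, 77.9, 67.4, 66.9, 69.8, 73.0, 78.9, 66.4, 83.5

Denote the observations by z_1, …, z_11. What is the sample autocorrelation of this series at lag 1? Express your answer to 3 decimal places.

-0.466

Mean z̄ = (69.0 + 75.9 + 64.0 + 77.9 + 67.4 + 66.9 + 69.8 + 73.0 + 78.9 + 66.4 + 83.5)/11 = 72.0636
Numerator Σ_{t=1}^{10}(z_t−z̄)(z_{t+1}−z̄) = -180.4077
Denominator Σ(z_t−z̄)² = 387.2055
r_1 = -180.4077 / 387.2055 = -0.466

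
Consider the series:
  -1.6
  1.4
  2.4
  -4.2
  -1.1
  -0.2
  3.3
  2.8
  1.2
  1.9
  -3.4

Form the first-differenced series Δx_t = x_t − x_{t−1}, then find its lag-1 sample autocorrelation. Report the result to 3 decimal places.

First differences Δx: 3.0, 1.0, -6.6, 3.1, 0.9, 3.5, -0.5, -1.6, 0.7, -5.3
Mean of differences = -0.1800
Numerator Σ(Δx_t−Δx̄)(Δx_{t+1}−Δx̄) = -23.8424
Denominator Σ(Δx_t−Δx̄)² = 107.2960
r_1(Δx) = -23.8424 / 107.2960 = -0.222

-0.222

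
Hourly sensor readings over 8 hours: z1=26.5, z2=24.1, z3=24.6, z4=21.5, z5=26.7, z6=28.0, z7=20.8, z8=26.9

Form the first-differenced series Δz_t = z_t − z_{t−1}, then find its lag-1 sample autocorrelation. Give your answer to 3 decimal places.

-0.489

First differences Δz: -2.4, 0.5, -3.1, 5.2, 1.3, -7.2, 6.1
Mean of differences = 0.0571
Numerator Σ(Δz_t−Δz̄)(Δz_{t+1}−Δz̄) = -65.2047
Denominator Σ(Δz_t−Δz̄)² = 133.3771
r_1(Δz) = -65.2047 / 133.3771 = -0.489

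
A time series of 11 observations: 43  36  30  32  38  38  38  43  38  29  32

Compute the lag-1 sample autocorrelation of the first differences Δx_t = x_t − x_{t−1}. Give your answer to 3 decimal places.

0.103

First differences Δx: -7, -6, 2, 6, 0, 0, 5, -5, -9, 3
Mean of differences = -1.1000
Numerator Σ(Δx_t−Δx̄)(Δx_{t+1}−Δx̄) = 26.0900
Denominator Σ(Δx_t−Δx̄)² = 252.9000
r_1(Δx) = 26.0900 / 252.9000 = 0.103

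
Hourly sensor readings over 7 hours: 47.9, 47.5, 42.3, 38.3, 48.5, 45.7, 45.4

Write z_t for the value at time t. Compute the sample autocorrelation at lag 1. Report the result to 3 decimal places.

-0.024

Mean z̄ = (47.9 + 47.5 + 42.3 + 38.3 + 48.5 + 45.7 + 45.4)/7 = 45.0857
Deviations from mean: 2.8143, 2.4143, -2.7857, -6.7857, 3.4143, 0.6143, 0.3143
Numerator Σ_{t=1}^{6}(z_t−z̄)(z_{t+1}−z̄) = -1.9059
Denominator Σ(z_t−z̄)² = 79.6886
r_1 = -1.9059 / 79.6886 = -0.024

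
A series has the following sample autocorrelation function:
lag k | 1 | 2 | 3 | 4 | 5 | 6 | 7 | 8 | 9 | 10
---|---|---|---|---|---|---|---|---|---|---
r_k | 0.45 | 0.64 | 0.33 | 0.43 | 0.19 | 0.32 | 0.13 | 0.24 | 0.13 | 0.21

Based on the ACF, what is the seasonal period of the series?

The largest autocorrelation is r_2 = 0.64; the remaining lags stay at or below 0.45.
The dominant spike at lag 2 indicates a seasonal period of 2.

2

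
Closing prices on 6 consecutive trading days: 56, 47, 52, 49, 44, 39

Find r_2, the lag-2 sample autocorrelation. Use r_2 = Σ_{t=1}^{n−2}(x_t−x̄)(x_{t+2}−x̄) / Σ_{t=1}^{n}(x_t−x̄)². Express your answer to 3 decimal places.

0.038

Mean x̄ = (56 + 47 + 52 + 49 + 44 + 39)/6 = 47.8333
Deviations from mean: 8.1667, -0.8333, 4.1667, 1.1667, -3.8333, -8.8333
Numerator Σ_{t=1}^{4}(x_t−x̄)(x_{t+2}−x̄) = 6.7778
Denominator Σ(x_t−x̄)² = 178.8333
r_2 = 6.7778 / 178.8333 = 0.038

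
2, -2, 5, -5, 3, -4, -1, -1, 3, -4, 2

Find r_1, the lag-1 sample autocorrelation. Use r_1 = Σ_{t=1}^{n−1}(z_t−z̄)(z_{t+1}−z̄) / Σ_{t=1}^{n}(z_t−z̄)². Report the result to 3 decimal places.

-0.749

Mean z̄ = (2 − 2 + 5 − 5 + 3 − 4 − 1 − 1 + 3 − 4 + 2)/11 = -0.1818
Numerator Σ_{t=1}^{10}(z_t−z̄)(z_{t+1}−z̄) = -85.1240
Denominator Σ(z_t−z̄)² = 113.6364
r_1 = -85.1240 / 113.6364 = -0.749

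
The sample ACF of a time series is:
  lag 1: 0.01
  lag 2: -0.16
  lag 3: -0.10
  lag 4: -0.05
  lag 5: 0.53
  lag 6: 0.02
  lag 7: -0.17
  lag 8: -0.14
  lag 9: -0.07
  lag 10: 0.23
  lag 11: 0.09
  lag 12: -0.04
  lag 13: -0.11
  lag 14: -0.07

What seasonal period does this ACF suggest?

5

The largest autocorrelation is r_5 = 0.53, with a weaker echo at lag 10 (0.23); the remaining lags stay at or below 0.09.
The dominant spike at lag 5 indicates a seasonal period of 5.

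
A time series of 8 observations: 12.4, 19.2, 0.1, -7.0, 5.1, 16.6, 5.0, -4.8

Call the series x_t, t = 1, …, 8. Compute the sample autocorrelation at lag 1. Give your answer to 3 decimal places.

Mean x̄ = (12.4 + 19.2 + 0.1 − 7.0 + 5.1 + 16.6 + 5.0 − 4.8)/8 = 5.8250
Deviations from mean: 6.5750, 13.3750, -5.7250, -12.8250, -0.7250, 10.7750, -0.8250, -10.6250
Numerator Σ_{t=1}^{7}(x_t−x̄)(x_{t+1}−x̄) = 86.1544
Denominator Σ(x_t−x̄)² = 649.5750
r_1 = 86.1544 / 649.5750 = 0.133

0.133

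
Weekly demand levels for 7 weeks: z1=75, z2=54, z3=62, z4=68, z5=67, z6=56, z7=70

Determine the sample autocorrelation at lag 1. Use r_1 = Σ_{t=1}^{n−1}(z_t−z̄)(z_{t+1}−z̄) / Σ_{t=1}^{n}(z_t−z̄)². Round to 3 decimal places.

-0.434

Mean z̄ = (75 + 54 + 62 + 68 + 67 + 56 + 70)/7 = 64.5714
Numerator Σ_{t=1}^{6}(z_t−z̄)(z_{t+1}−z̄) = -150.8980
Denominator Σ(z_t−z̄)² = 347.7143
r_1 = -150.8980 / 347.7143 = -0.434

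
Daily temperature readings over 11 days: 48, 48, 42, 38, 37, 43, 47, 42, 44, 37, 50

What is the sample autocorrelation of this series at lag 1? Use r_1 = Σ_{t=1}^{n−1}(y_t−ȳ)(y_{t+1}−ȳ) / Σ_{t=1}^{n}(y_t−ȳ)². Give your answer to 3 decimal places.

Mean ȳ = (48 + 48 + 42 + 38 + 37 + 43 + 47 + 42 + 44 + 37 + 50)/11 = 43.2727
Numerator Σ_{t=1}^{10}(y_t−ȳ)(y_{t+1}−ȳ) = 4.3802
Denominator Σ(y_t−ȳ)² = 214.1818
r_1 = 4.3802 / 214.1818 = 0.020

0.020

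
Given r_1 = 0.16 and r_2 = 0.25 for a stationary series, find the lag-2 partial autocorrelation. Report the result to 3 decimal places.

φ_{22} = (r_2 − r_1²) / (1 − r_1²)
r_1² = (0.16)² = 0.0256
Numerator = 0.25 − 0.0256 = 0.2244; denominator = 1 − 0.0256 = 0.9744
φ_{22} = 0.2244 / 0.9744 = 0.230

0.230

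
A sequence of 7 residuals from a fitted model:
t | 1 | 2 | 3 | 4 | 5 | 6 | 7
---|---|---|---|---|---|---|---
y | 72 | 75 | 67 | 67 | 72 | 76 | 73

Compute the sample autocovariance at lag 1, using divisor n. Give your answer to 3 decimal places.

1.866

Mean ȳ = (72 + 75 + 67 + 67 + 72 + 76 + 73)/7 = 71.7143
Deviations: 0.2857, 3.2857, -4.7143, -4.7143, 0.2857, 4.2857, 1.2857
Σ_{t=1}^{6}(y_t−ȳ)(y_{t+1}−ȳ) = 13.0612
γ_1 = 13.0612 / 7 = 1.866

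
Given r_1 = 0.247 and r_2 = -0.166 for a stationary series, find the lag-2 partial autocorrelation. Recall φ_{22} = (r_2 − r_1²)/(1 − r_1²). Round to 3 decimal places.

φ_{22} = (r_2 − r_1²) / (1 − r_1²)
r_1² = (0.247)² = 0.061009
Numerator = -0.166 − 0.0610 = -0.2270; denominator = 1 − 0.0610 = 0.9390
φ_{22} = -0.2270 / 0.9390 = -0.242

-0.242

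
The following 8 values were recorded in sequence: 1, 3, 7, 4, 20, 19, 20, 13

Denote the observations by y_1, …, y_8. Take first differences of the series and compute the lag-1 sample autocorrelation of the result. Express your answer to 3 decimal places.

First differences Δy: 2, 4, -3, 16, -1, 1, -7
Mean of differences = 1.7143
Numerator Σ(Δy_t−Δȳ)(Δy_{t+1}−Δȳ) = -108.0816
Denominator Σ(Δy_t−Δȳ)² = 315.4286
r_1(Δy) = -108.0816 / 315.4286 = -0.343

-0.343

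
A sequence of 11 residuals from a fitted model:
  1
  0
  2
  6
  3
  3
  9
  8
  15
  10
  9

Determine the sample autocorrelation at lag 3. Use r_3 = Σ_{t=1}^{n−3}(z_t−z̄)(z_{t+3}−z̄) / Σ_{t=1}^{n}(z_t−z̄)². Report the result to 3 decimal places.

0.070

Mean z̄ = (1 + 0 + 2 + 6 + 3 + 3 + 9 + 8 + 15 + 10 + 9)/11 = 6.0000
Numerator Σ_{t=1}^{8}(z_t−z̄)(z_{t+3}−z̄) = 15.0000
Denominator Σ(z_t−z̄)² = 214.0000
r_3 = 15.0000 / 214.0000 = 0.070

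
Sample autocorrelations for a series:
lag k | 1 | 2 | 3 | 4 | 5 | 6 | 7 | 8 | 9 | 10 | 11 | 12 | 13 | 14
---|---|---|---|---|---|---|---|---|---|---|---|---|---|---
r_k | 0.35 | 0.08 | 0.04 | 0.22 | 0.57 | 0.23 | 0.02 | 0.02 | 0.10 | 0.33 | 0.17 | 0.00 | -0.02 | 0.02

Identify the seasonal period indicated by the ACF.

The largest autocorrelation is r_5 = 0.57; the remaining lags stay at or below 0.35. The elevated value at lag 1 (0.35), dropping to 0.08 at lag 2, reflects decaying short-term dependence rather than seasonality.
The dominant spike at lag 5 indicates a seasonal period of 5.

5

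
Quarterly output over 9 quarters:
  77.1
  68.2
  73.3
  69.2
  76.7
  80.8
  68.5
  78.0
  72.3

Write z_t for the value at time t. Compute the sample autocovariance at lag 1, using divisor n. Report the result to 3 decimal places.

-8.011

Mean z̄ = (77.1 + 68.2 + 73.3 + 69.2 + 76.7 + 80.8 + 68.5 + 78.0 + 72.3)/9 = 73.7889
Σ_{t=1}^{8}(z_t−z̄)(z_{t+1}−z̄) = -72.1012
γ_1 = -72.1012 / 9 = -8.011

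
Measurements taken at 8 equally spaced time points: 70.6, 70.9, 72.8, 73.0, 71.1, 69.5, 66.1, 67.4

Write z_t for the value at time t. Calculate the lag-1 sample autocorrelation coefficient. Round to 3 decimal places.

Mean z̄ = (70.6 + 70.9 + 72.8 + 73.0 + 71.1 + 69.5 + 66.1 + 67.4)/8 = 70.1750
Σ(z_t−z̄)(z_{t+1}−z̄) = (0.3081) + (1.9031) + (7.4156) + (2.6131) + (-0.6244) + (2.7506) + (11.3081) = 25.6744
Denominator Σ(z_t−z̄)² = 41.1950
r_1 = 25.6744 / 41.1950 = 0.623

0.623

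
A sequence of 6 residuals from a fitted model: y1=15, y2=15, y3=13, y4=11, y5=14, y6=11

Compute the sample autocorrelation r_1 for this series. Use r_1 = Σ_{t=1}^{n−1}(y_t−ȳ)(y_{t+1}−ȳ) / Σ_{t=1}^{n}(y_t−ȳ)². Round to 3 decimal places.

Mean ȳ = (15 + 15 + 13 + 11 + 14 + 11)/6 = 13.1667
Numerator Σ_{t=1}^{5}(y_t−ȳ)(y_{t+1}−ȳ) = -0.1944
Denominator Σ(y_t−ȳ)² = 16.8333
r_1 = -0.1944 / 16.8333 = -0.012

-0.012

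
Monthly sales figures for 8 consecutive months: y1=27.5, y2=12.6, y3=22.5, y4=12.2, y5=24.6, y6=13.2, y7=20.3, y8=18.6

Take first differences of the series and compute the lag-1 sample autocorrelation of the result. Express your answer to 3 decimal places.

-0.803

First differences Δy: -14.9, 9.9, -10.3, 12.4, -11.4, 7.1, -1.7
Mean of differences = -1.2714
Numerator Σ(Δy_t−Δȳ)(Δy_{t+1}−Δȳ) = -603.3965
Denominator Σ(Δy_t−Δȳ)² = 751.8143
r_1(Δy) = -603.3965 / 751.8143 = -0.803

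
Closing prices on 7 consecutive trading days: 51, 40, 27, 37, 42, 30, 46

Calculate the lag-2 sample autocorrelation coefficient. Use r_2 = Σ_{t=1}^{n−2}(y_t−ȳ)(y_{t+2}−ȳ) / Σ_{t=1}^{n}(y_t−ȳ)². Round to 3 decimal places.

-0.331

Mean ȳ = (51 + 40 + 27 + 37 + 42 + 30 + 46)/7 = 39.0000
Deviations from mean: 12.0000, 1.0000, -12.0000, -2.0000, 3.0000, -9.0000, 7.0000
Σ(y_t−ȳ)(y_{t+2}−ȳ) = (-144.0000) + (-2.0000) + (-36.0000) + (18.0000) + (21.0000) = -143.0000
Denominator Σ(y_t−ȳ)² = 432.0000
r_2 = -143.0000 / 432.0000 = -0.331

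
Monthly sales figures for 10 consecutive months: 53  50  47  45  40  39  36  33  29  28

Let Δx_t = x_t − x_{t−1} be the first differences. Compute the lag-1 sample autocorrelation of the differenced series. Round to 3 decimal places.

First differences Δx: -3, -3, -2, -5, -1, -3, -3, -4, -1
Mean of differences = -2.7778
Numerator Σ(Δx_t−Δx̄)(Δx_{t+1}−Δx̄) = -8.0494
Denominator Σ(Δx_t−Δx̄)² = 13.5556
r_1(Δx) = -8.0494 / 13.5556 = -0.594

-0.594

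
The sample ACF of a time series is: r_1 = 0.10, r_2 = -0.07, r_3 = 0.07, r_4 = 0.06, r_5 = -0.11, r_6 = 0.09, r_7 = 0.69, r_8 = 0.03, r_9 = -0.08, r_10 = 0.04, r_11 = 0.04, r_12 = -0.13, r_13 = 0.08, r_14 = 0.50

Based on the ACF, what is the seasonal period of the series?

The largest autocorrelation is r_7 = 0.69, with a weaker echo at lag 14 (0.50); the remaining lags stay at or below 0.10.
The dominant spike at lag 7 indicates a seasonal period of 7.

7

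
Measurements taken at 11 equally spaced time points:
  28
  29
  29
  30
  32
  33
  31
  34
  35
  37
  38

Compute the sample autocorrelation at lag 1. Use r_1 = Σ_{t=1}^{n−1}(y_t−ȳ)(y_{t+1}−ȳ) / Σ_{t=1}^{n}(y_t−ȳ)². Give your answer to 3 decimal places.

0.659

Mean ȳ = (28 + 29 + 29 + 30 + 32 + 33 + 31 + 34 + 35 + 37 + 38)/11 = 32.3636
Numerator Σ_{t=1}^{10}(y_t−ȳ)(y_{t+1}−ȳ) = 74.1405
Denominator Σ(y_t−ȳ)² = 112.5455
r_1 = 74.1405 / 112.5455 = 0.659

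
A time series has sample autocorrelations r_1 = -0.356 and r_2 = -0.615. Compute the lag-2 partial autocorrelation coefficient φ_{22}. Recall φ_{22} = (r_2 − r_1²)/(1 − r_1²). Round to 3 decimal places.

φ_{22} = (r_2 − r_1²) / (1 − r_1²)
r_1² = (-0.356)² = 0.126736
Numerator = -0.615 − 0.1267 = -0.7417; denominator = 1 − 0.1267 = 0.8733
φ_{22} = -0.7417 / 0.8733 = -0.849

-0.849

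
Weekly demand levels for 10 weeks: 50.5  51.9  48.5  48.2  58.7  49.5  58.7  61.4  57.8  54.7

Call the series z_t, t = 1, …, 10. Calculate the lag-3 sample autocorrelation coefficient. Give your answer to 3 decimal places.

0.135

Mean z̄ = (50.5 + 51.9 + 48.5 + 48.2 + 58.7 + 49.5 + 58.7 + 61.4 + 57.8 + 54.7)/10 = 53.9900
Σ(z_t−z̄)(z_{t+3}−z̄) = (20.2071) + (-9.8439) + (24.6501) + (-27.2709) + (34.9011) + (-17.1069) + (3.3441) = 28.8807
Denominator Σ(z_t−z̄)² = 214.6690
r_3 = 28.8807 / 214.6690 = 0.135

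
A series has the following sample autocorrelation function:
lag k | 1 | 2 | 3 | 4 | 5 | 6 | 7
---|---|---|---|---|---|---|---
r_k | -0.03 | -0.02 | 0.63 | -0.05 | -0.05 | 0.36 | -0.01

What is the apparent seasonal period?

The largest autocorrelation is r_3 = 0.63, with a weaker echo at lag 6 (0.36); the remaining lags stay at or below -0.01.
The dominant spike at lag 3 indicates a seasonal period of 3.

3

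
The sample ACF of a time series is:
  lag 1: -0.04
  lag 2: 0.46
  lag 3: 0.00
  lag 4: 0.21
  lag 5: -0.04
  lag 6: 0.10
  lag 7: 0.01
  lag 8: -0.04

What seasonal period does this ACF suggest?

2

The largest autocorrelation is r_2 = 0.46, with a weaker echo at lag 4 (0.21); the remaining lags stay at or below 0.10.
The dominant spike at lag 2 indicates a seasonal period of 2.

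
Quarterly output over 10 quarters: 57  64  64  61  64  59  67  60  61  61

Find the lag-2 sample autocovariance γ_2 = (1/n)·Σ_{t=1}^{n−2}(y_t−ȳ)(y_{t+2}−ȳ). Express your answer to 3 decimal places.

0.852

Mean ȳ = (57 + 64 + 64 + 61 + 64 + 59 + 67 + 60 + 61 + 61)/10 = 61.8000
Σ_{t=1}^{8}(y_t−ȳ)(y_{t+2}−ȳ) = 8.5200
γ_2 = 8.5200 / 10 = 0.852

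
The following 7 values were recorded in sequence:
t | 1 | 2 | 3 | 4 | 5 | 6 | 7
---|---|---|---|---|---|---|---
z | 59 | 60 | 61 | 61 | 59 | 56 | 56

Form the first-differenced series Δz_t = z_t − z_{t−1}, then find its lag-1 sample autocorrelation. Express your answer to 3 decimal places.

First differences Δz: 1, 1, 0, -2, -3, 0
Mean of differences = -0.5000
Numerator Σ(Δz_t−Δz̄)(Δz_{t+1}−Δz̄) = 4.7500
Denominator Σ(Δz_t−Δz̄)² = 13.5000
r_1(Δz) = 4.7500 / 13.5000 = 0.352

0.352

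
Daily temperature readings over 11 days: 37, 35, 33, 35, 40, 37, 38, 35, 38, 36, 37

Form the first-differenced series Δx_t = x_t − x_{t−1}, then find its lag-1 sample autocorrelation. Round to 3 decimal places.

First differences Δx: -2, -2, 2, 5, -3, 1, -3, 3, -2, 1
Mean of differences = 0.0000
Numerator Σ(Δx_t−Δx̄)(Δx_{t+1}−Δx̄) = -28.0000
Denominator Σ(Δx_t−Δx̄)² = 70.0000
r_1(Δx) = -28.0000 / 70.0000 = -0.400

-0.400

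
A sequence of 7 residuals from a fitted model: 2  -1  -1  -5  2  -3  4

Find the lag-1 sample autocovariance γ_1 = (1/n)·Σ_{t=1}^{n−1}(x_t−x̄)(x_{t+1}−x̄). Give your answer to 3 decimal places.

Mean x̄ = (2 − 1 − 1 − 5 + 2 − 3 + 4)/7 = -0.2857
Deviations: 2.2857, -0.7143, -0.7143, -4.7143, 2.2857, -2.7143, 4.2857
Σ_{t=1}^{6}(x_t−x̄)(x_{t+1}−x̄) = -26.3673
γ_1 = -26.3673 / 7 = -3.767

-3.767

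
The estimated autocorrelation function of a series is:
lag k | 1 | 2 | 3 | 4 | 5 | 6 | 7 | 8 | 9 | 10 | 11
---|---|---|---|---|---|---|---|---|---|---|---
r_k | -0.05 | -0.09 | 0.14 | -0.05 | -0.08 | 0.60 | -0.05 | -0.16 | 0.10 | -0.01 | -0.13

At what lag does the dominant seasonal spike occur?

The largest autocorrelation is r_6 = 0.60; the remaining lags stay at or below 0.14.
The dominant spike at lag 6 indicates a seasonal period of 6.

6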